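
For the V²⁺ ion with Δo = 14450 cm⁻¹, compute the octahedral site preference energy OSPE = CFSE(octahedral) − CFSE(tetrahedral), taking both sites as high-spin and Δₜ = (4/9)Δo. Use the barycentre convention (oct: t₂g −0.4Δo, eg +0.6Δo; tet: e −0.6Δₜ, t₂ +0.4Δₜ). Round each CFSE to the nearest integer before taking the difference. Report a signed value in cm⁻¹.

-12202

V²⁺: group 5, so d-count = 5 − 2 = 3.
Octahedral (high-spin): t2g^3 e_g^0, CFSE = 3(−0.4) + 0(+0.6) = -1.2Δo = -1.2 × 14450 = -17340 cm⁻¹.
In a tetrahedral site the filling is e^2 t2^1: CFSE(tet) = -0.8Δₜ = -0.8 × (4/9)(14450) = -5138 cm⁻¹.
OSPE = -17340 − (-5138) = -12202 cm⁻¹.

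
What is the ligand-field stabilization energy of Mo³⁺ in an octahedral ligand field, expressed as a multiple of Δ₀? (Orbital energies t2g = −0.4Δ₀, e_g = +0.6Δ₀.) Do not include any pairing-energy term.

Mo is in group 6, so Mo³⁺ is d³ (6 − 3 = 3).
Configuration: t2g^3 e_g^0.
CFSE = 3(-0.4Δ₀) + 0(0.6Δ₀) = -1.2Δ₀ + 0.0Δ₀ = -1.2Δ₀.

-1.2 Δ₀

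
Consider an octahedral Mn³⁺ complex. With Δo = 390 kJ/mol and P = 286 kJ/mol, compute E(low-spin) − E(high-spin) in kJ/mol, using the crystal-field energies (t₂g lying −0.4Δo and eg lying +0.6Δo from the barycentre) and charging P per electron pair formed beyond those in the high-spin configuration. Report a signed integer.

-104

Mn sits in group 7; removing 3 electrons leaves Mn³⁺ with 7 − 3 = 4 d electrons.
High-spin: t₂g³ eg¹, CFSE = -0.6Δo = -234 kJ/mol.
Low-spin t₂g⁴ eg⁰ gives -1.6Δo = -624 kJ/mol, but forming 1 extra pair costs 1P = 286 kJ/mol, so E(LS) = -624 + 286 = -338 kJ/mol.
The difference is -338 − (-234) = -104 kJ/mol, so low-spin lies lower.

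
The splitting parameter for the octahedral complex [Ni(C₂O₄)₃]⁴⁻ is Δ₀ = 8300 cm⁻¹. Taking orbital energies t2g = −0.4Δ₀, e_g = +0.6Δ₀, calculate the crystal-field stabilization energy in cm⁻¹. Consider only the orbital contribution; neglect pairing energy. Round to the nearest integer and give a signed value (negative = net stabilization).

Each C₂O₄²⁻ contributes -2; 3 × (-2) = -6. With overall charge -4, Ni is in the +2 oxidation state.
Ni sits in group 10; removing 2 electrons leaves Ni²⁺ with 10 − 2 = 8 d electrons.
For octahedral d⁸ the high- and low-spin configurations coincide.
Configuration: t2g^6 e_g^2.
CFSE(orbital) = 6×(-0.4Δ₀) + 2×(0.6Δ₀) = -1.2Δ₀; with Δ₀ = 8300 cm⁻¹ that is -9960 cm⁻¹.

-9960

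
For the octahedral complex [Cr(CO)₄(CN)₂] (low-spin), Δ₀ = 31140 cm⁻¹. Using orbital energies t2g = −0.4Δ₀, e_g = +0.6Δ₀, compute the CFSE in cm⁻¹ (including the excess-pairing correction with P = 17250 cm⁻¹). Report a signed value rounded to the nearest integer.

-32574

Ligand charges: 4×(+0) from CO and 2×(-1) from CN⁻ sum to -2; with overall charge +0, Cr is +2.
Cr sits in group 6; removing 2 electrons leaves Cr²⁺ with 6 − 2 = 4 d electrons.
Electron filling gives t2g^4 e_g^0.
The orbital stabilization is -1.6Δ₀ = -1.6 × 31140 = -49824 cm⁻¹.
Pairing penalty: 1 pair vs 0 in the high-spin reference → 1 extra × P = 17250 cm⁻¹.
Overall CFSE = -49824 + 17250 = -32574 cm⁻¹.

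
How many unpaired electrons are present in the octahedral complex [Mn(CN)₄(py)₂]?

3

Ligand charges: 4×(-1) from CN⁻ and 2×(+0) from py sum to -4; with overall charge +0, Mn is +4.
Mn⁴⁺: group 7, so d-count = 7 − 4 = 3.
Configuration: t₂g³ eg⁰, giving 3 unpaired electrons.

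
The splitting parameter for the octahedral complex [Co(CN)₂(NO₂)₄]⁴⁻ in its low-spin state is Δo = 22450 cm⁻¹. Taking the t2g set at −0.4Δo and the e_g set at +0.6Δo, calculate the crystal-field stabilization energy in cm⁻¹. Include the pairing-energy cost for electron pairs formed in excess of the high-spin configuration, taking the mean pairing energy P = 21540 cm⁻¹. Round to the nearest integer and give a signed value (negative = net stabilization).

Ligand charges: 2×(-1) from CN⁻ and 4×(-1) from NO₂⁻ sum to -6; with overall charge -4, Co is +2.
Group 9 minus oxidation state +2 gives a d⁷ configuration for Co²⁺.
Configuration: t2g^6 e_g^1.
Orbital CFSE = 6(-0.4) + 1(0.6) = -1.8Δo = -1.8 × 22450 = -40410 cm⁻¹.
Pairing penalty: 3 pairs vs 2 in the high-spin reference → 1 extra × P = 21540 cm⁻¹.
Overall CFSE = -40410 + 21540 = -18870 cm⁻¹.

-18870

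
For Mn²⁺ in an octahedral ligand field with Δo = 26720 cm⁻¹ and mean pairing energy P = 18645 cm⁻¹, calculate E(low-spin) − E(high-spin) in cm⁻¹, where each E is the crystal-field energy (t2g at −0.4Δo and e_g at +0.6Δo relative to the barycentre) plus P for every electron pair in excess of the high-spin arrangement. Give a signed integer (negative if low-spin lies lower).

-16150

Mn²⁺: group 7, so d-count = 7 − 2 = 5.
High-spin d⁵ fills as t2g^3 e_g^2 with CFSE 3(−0.4) + 2(+0.6) = 0.0Δo = 0 cm⁻¹.
For low-spin the configuration is t2g^5 e_g^0: orbital energy -2.0 × 26720 = -53440 cm⁻¹, and 2 additional pairs relative to high-spin add 37290 cm⁻¹, giving -16150 cm⁻¹.
Thus E(LS) − E(HS) = -16150 cm⁻¹.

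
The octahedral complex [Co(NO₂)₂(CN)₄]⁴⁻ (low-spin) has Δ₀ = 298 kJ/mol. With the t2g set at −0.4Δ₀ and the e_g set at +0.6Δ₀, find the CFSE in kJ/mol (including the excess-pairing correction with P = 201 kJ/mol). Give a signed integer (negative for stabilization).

Ligand charges: 2×(-1) from NO₂⁻ and 4×(-1) from CN⁻ sum to -6; with overall charge -4, Co is +2.
Co sits in group 9; removing 2 electrons leaves Co²⁺ with 9 − 2 = 7 d electrons.
Electron filling gives t2g^6 e_g^1.
Orbital CFSE = 6(-0.4) + 1(0.6) = -1.8Δ₀ = -1.8 × 298 = -536 kJ/mol.
Pairing penalty: 3 pairs vs 2 in the high-spin reference → 1 extra × P = 201 kJ/mol.
Overall CFSE = -536 + 201 = -335 kJ/mol.

-335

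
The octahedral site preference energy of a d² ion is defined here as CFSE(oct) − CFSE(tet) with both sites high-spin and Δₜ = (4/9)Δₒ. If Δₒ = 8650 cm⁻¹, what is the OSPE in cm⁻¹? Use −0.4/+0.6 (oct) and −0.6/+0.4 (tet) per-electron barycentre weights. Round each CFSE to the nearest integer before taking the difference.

-2307

Octahedral (high-spin): t2g^2 e_g^0, CFSE = 2(−0.4) + 0(+0.6) = -0.8Δₒ = -0.8 × 8650 = -6920 cm⁻¹.
Tetrahedral e^2 t2^0 gives -1.2Δₜ = -1.2 × (4/9) × 8650 = -4613 cm⁻¹.
OSPE = CFSE(oct) − CFSE(tet) = -6920 − (-4613) = -2307 cm⁻¹.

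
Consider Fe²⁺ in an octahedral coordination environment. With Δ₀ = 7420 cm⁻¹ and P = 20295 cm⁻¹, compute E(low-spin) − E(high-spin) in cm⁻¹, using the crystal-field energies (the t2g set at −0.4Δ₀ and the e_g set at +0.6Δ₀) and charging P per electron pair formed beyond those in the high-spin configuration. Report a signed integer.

25750

Fe sits in group 8; removing 2 electrons leaves Fe²⁺ with 8 − 2 = 6 d electrons.
High-spin: t2g^4 e_g^2, CFSE = -0.4Δ₀ = -2968 cm⁻¹.
Low-spin: t2g^6 e_g^0, orbital CFSE = -2.4Δ₀ = -17808 cm⁻¹; plus 2 excess pairs × P = +40590 cm⁻¹; total 22782 cm⁻¹.
The difference is 22782 − (-2968) = 25750 cm⁻¹, so high-spin lies lower.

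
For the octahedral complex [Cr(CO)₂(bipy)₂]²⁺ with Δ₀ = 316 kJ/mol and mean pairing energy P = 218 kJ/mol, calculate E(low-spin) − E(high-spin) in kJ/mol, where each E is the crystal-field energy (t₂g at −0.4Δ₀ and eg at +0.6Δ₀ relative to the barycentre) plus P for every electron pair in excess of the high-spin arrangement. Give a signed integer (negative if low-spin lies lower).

-98

Ligand charges: 2×(+0) from CO and 2×(+0) from bipy sum to +0; with overall charge +2, Cr is +2.
Group 6 minus oxidation state +2 gives a d⁴ configuration for Cr²⁺.
In the high-spin limit (t₂g³ eg¹) the orbital term is -0.6Δ₀ = -190 kJ/mol, with no excess pairing.
Low-spin: t₂g⁴ eg⁰, orbital CFSE = -1.6Δ₀ = -506 kJ/mol; plus 1 excess pair × P = +218 kJ/mol; total -288 kJ/mol.
Thus E(LS) − E(HS) = -98 kJ/mol.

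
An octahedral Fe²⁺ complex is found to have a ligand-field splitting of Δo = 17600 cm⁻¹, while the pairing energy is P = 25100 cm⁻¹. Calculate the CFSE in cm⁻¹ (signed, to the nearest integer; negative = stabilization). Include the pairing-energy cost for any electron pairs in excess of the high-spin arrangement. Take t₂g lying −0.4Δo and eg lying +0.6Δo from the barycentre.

Group 8 minus oxidation state +2 gives a d⁶ configuration for Fe²⁺.
Here Δo < P (17600 < 25100), so the high-spin state is favoured.
That gives t₂g⁴ eg².
Orbital CFSE = -0.4Δo = -0.4 × 17600 = -7040 cm⁻¹.
High-spin has no excess pairs, so no pairing correction applies.

-7040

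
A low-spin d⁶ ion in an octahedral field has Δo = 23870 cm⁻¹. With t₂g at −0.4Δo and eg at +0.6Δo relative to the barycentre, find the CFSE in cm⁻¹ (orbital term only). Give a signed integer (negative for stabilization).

Electron filling gives t₂g⁶ eg⁰.
CFSE(orbital) = 6×(-0.4Δo) + 0×(0.6Δo) = -2.4Δo; with Δo = 23870 cm⁻¹ that is -57288 cm⁻¹.

-57288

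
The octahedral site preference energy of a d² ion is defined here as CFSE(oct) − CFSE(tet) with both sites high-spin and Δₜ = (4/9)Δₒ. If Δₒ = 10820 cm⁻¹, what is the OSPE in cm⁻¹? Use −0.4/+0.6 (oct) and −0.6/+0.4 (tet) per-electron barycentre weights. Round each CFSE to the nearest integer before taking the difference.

-2885

In an octahedral site d² (HS) is t2g^2 e_g^0, giving CFSE(oct) = -0.8Δₒ = -8656 cm⁻¹.
Tetrahedral e^2 t2^0 gives -1.2Δₜ = -1.2 × (4/9) × 10820 = -5771 cm⁻¹.
OSPE = CFSE(oct) − CFSE(tet) = -8656 − (-5771) = -2885 cm⁻¹.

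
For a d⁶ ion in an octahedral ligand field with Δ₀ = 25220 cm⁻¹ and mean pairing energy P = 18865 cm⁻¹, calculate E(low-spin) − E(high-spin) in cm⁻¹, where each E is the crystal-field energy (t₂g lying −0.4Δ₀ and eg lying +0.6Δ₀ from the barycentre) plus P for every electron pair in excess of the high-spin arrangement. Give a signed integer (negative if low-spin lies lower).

-12710

In the high-spin limit (t₂g⁴ eg²) the orbital term is -0.4Δ₀ = -10088 cm⁻¹, with no excess pairing.
Low-spin t₂g⁶ eg⁰ gives -2.4Δ₀ = -60528 cm⁻¹, but forming 2 extra pairs costs 2P = 37730 cm⁻¹, so E(LS) = -60528 + 37730 = -22798 cm⁻¹.
E(LS) − E(HS) = -22798 − (-10088) = -12710 cm⁻¹.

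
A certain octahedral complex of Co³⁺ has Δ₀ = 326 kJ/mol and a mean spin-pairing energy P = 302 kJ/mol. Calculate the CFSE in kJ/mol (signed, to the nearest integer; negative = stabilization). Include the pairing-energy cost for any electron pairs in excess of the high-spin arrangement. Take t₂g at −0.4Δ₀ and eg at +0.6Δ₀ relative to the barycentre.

Co is in group 9, so Co³⁺ is d⁶ (9 − 3 = 6).
With Δ₀ > P the complex is low-spin.
Configuration: t₂g⁶ eg⁰.
Orbital CFSE = -2.4Δ₀ = -2.4 × 326 = -782 kJ/mol.
Excess pairs vs high-spin: 3 − 1 = 2; pairing cost = +604 kJ/mol.
Net CFSE = -782 + 604 = -178 kJ/mol.

-178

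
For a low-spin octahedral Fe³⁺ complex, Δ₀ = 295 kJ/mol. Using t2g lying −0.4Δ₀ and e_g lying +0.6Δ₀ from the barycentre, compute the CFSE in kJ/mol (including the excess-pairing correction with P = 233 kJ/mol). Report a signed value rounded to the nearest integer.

-124

Fe³⁺: group 8, so d-count = 8 − 3 = 5.
Electron filling gives t2g^5 e_g^0.
Orbital CFSE = 5(-0.4) + 0(0.6) = -2.0Δ₀ = -2.0 × 295 = -590 kJ/mol.
Relative to high-spin t2g^3 e_g^2 (0 paired), the low-spin configuration has 2 additional pairs, contributing +2 × 233 = +466 kJ/mol.
Combining: -590 + 466 = -124 kJ/mol.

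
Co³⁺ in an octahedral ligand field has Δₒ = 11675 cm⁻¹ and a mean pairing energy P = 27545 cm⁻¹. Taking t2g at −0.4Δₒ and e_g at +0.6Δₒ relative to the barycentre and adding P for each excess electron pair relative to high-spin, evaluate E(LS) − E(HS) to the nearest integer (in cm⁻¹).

31740

Co³⁺: group 9, so d-count = 9 − 3 = 6.
High-spin: t2g^4 e_g^2, CFSE = -0.4Δₒ = -4670 cm⁻¹.
Low-spin t2g^6 e_g^0 gives -2.4Δₒ = -28020 cm⁻¹, but forming 2 extra pairs costs 2P = 55090 cm⁻¹, so E(LS) = -28020 + 55090 = 27070 cm⁻¹.
Thus E(LS) − E(HS) = 31740 cm⁻¹.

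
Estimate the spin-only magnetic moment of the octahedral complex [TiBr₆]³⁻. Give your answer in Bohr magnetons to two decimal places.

Each Br⁻ contributes -1; 6 × (-1) = -6. With overall charge -3, Ti is in the +3 oxidation state.
Ti sits in group 4; removing 3 electrons leaves Ti³⁺ with 4 − 3 = 1 d electrons.
Configuration: t2g^1 e_g^0 → 1 unpaired electron.
μ(spin-only) = √[1(1+2)] = √3 ≈ 1.73 Bohr magnetons.

1.73 Bohr magnetons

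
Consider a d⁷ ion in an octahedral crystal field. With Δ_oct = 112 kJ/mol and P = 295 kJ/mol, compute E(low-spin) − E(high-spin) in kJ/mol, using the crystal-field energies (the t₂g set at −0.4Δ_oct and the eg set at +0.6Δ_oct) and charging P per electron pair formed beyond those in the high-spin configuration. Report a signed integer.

183

High-spin: t₂g⁵ eg², CFSE = -0.8Δ_oct = -90 kJ/mol.
Low-spin t₂g⁶ eg¹ gives -1.8Δ_oct = -202 kJ/mol, but forming 1 extra pair costs 1P = 295 kJ/mol, so E(LS) = -202 + 295 = 93 kJ/mol.
E(LS) − E(HS) = 93 − (-90) = 183 kJ/mol.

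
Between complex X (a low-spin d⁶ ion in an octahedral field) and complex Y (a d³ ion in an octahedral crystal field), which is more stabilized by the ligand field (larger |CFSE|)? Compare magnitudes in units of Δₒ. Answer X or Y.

X

X: t₂g⁶ eg⁰, CFSE = -2.4Δₒ.
Y: t2g^3 e_g^0, CFSE = -1.2Δₒ.
So X has the larger |CFSE|.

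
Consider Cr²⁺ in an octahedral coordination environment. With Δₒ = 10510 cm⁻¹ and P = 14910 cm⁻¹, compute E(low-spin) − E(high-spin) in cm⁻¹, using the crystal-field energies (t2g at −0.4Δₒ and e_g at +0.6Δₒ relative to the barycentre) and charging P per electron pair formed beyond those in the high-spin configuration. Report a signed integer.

4400

Cr²⁺: group 6, so d-count = 6 − 2 = 4.
High-spin d⁴ fills as t2g^3 e_g^1 with CFSE 3(−0.4) + 1(+0.6) = -0.6Δₒ = -6306 cm⁻¹.
Low-spin t2g^4 e_g^0 gives -1.6Δₒ = -16816 cm⁻¹, but forming 1 extra pair costs 1P = 14910 cm⁻¹, so E(LS) = -16816 + 14910 = -1906 cm⁻¹.
E(LS) − E(HS) = -1906 − (-6306) = 4400 cm⁻¹.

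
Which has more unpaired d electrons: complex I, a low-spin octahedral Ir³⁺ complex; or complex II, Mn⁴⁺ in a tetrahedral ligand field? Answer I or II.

II

I: Ir³⁺: group 9, so d-count = 9 − 3 = 6; t2g^6 e_g^0 → 0 unpaired.
II: Mn sits in group 7; removing 4 electrons leaves Mn⁴⁺ with 7 − 4 = 3 d electrons; Tetrahedral splitting is small, so the complex is high-spin; e² t₂¹ → 3 unpaired.
So II has more unpaired electrons.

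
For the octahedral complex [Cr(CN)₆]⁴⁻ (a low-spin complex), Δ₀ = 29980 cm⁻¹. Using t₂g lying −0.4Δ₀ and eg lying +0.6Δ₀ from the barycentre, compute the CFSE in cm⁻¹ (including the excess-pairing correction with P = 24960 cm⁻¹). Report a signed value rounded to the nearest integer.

Each CN⁻ contributes -1; 6 × (-1) = -6. With overall charge -4, Cr is in the +2 oxidation state.
Cr sits in group 6; removing 2 electrons leaves Cr²⁺ with 6 − 2 = 4 d electrons.
The d⁴ electrons fill as t₂g⁴ eg⁰.
CFSE(orbital) = 4×(-0.4Δ₀) + 0×(0.6Δ₀) = -1.6Δ₀; with Δ₀ = 29980 cm⁻¹ that is -47968 cm⁻¹.
High-spin d⁴ would be t₂g³ eg¹ with 0 pairs; low-spin has 1, so 1 excess pair costs +1P = +24960 cm⁻¹.
Overall CFSE = -47968 + 24960 = -23008 cm⁻¹.

-23008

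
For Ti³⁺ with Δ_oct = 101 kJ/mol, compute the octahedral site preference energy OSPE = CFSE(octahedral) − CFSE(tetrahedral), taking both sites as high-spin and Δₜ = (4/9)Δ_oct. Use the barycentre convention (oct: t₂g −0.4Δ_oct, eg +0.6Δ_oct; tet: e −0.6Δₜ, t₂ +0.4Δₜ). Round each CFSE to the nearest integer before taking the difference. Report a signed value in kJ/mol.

Ti³⁺: group 4, so d-count = 4 − 3 = 1.
Octahedral high-spin t₂g¹ eg⁰: CFSE = -0.4 × 101 = -40 kJ/mol.
In a tetrahedral site the filling is e¹ t₂⁰: CFSE(tet) = -0.6Δₜ = -0.6 × (4/9)(101) = -27 kJ/mol.
OSPE = CFSE(oct) − CFSE(tet) = -40 − (-27) = -13 kJ/mol.

-13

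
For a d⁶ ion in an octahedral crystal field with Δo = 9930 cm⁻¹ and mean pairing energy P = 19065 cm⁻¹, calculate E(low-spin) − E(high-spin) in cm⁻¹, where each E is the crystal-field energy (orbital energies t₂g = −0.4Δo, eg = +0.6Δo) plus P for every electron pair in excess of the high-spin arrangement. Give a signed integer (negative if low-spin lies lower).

18270

High-spin d⁶ fills as t₂g⁴ eg² with CFSE 4(−0.4) + 2(+0.6) = -0.4Δo = -3972 cm⁻¹.
For low-spin the configuration is t₂g⁶ eg⁰: orbital energy -2.4 × 9930 = -23832 cm⁻¹, and 2 additional pairs relative to high-spin add 38130 cm⁻¹, giving 14298 cm⁻¹.
E(LS) − E(HS) = 14298 − (-3972) = 18270 cm⁻¹.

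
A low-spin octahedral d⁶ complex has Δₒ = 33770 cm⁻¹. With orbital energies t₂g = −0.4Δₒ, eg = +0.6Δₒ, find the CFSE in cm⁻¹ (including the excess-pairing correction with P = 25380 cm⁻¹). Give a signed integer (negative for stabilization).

-30288

Electron filling gives t₂g⁶ eg⁰.
Orbital CFSE = 6(-0.4) + 0(0.6) = -2.4Δₒ = -2.4 × 33770 = -81048 cm⁻¹.
Relative to high-spin t₂g⁴ eg² (1 paired), the low-spin configuration has 2 additional pairs, contributing +2 × 25380 = +50760 cm⁻¹.
Overall CFSE = -81048 + 50760 = -30288 cm⁻¹.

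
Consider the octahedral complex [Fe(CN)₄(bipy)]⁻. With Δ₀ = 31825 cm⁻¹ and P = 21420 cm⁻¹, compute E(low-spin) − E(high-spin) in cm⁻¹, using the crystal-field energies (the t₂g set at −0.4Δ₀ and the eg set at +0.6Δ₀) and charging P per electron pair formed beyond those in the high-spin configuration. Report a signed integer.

-20810

Ligand charges: 4×(-1) from CN⁻ and 1×(+0) from bipy sum to -4; with overall charge -1, Fe is +3.
Group 8 minus oxidation state +3 gives a d⁵ configuration for Fe³⁺.
High-spin: t₂g³ eg², CFSE = 0.0Δ₀ = 0 cm⁻¹.
Low-spin t₂g⁵ eg⁰ gives -2.0Δ₀ = -63650 cm⁻¹, but forming 2 extra pairs costs 2P = 42840 cm⁻¹, so E(LS) = -63650 + 42840 = -20810 cm⁻¹.
E(LS) − E(HS) = -20810 − (0) = -20810 cm⁻¹.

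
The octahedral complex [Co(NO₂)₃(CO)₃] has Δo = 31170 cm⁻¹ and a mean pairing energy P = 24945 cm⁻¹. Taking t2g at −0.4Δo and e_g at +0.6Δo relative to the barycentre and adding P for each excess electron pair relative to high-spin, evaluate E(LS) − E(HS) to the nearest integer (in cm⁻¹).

Ligand charges: 3×(-1) from NO₂⁻ and 3×(+0) from CO sum to -3; with overall charge +0, Co is +3.
Co is in group 9, so Co³⁺ is d⁶ (9 − 3 = 6).
In the high-spin limit (t2g^4 e_g^2) the orbital term is -0.4Δo = -12468 cm⁻¹, with no excess pairing.
Low-spin: t2g^6 e_g^0, orbital CFSE = -2.4Δo = -74808 cm⁻¹; plus 2 excess pairs × P = +49890 cm⁻¹; total -24918 cm⁻¹.
Thus E(LS) − E(HS) = -12450 cm⁻¹.

-12450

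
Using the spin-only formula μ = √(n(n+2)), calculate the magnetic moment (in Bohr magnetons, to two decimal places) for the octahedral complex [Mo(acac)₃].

Each acac⁻ contributes -1; 3 × (-1) = -3. With overall charge +0, Mo is in the +3 oxidation state.
Mo is in group 6, so Mo³⁺ is d³ (6 − 3 = 3).
For octahedral d³ the high- and low-spin configurations coincide.
Configuration: t2g^3 e_g^0 → 3 unpaired electrons.
μ(spin-only) = √[3(3+2)] = √15 ≈ 3.87 Bohr magnetons.

3.87 Bohr magnetons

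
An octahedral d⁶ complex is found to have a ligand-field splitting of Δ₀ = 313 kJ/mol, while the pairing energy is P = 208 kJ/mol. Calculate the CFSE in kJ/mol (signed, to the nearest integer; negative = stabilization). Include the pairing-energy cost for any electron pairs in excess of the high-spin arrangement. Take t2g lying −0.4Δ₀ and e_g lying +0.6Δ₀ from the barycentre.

Since Δ₀ = 313 kJ/mol > P = 208 kJ/mol, the complex adopts the low-spin configuration.
Configuration: t2g^6 e_g^0.
Orbital CFSE = -2.4Δ₀ = -2.4 × 313 = -751 kJ/mol.
Excess pairs vs high-spin: 3 − 1 = 2; pairing cost = +416 kJ/mol.
Net CFSE = -751 + 416 = -335 kJ/mol.

-335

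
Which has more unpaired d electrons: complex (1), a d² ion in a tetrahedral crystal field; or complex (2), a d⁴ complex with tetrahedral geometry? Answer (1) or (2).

(2)

(1): With tetrahedral geometry the complex is necessarily high-spin; e² t₂⁰ → 2 unpaired.
(2): With tetrahedral geometry the complex is necessarily high-spin; e² t₂² → 4 unpaired.
So (2) has more unpaired electrons.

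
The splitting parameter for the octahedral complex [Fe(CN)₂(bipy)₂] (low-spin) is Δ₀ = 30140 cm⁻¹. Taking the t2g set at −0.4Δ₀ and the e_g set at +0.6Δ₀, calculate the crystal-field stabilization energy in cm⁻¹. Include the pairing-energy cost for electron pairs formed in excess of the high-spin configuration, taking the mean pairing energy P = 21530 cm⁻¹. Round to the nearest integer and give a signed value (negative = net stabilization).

-29276

Ligand charges: 2×(-1) from CN⁻ and 2×(+0) from bipy sum to -2; with overall charge +0, Fe is +2.
Group 8 minus oxidation state +2 gives a d⁶ configuration for Fe²⁺.
Electron filling gives t2g^6 e_g^0.
Orbital CFSE = 6(-0.4) + 0(0.6) = -2.4Δ₀ = -2.4 × 30140 = -72336 cm⁻¹.
High-spin d⁶ would be t2g^4 e_g^2 with 1 pair; low-spin has 3, so 2 excess pairs cost +2P = +43060 cm⁻¹.
Net CFSE = -72336 + 43060 = -29276 cm⁻¹.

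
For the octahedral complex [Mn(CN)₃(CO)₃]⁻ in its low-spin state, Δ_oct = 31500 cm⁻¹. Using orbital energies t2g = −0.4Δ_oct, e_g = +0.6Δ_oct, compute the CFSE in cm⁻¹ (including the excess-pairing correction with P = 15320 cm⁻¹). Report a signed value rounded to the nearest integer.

-32360

Ligand charges: 3×(-1) from CN⁻ and 3×(+0) from CO sum to -3; with overall charge -1, Mn is +2.
Mn²⁺: group 7, so d-count = 7 − 2 = 5.
Configuration: t2g^5 e_g^0.
The orbital stabilization is -2.0Δ_oct = -2.0 × 31500 = -63000 cm⁻¹.
Relative to high-spin t2g^3 e_g^2 (0 paired), the low-spin configuration has 2 additional pairs, contributing +2 × 15320 = +30640 cm⁻¹.
Combining: -63000 + 30640 = -32360 cm⁻¹.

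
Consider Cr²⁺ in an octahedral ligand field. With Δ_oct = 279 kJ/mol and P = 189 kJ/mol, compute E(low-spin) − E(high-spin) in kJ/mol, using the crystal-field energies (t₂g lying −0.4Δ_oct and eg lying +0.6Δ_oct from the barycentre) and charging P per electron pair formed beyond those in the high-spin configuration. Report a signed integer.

Group 6 minus oxidation state +2 gives a d⁴ configuration for Cr²⁺.
High-spin: t₂g³ eg¹, CFSE = -0.6Δ_oct = -167 kJ/mol.
For low-spin the configuration is t₂g⁴ eg⁰: orbital energy -1.6 × 279 = -446 kJ/mol, and 1 additional pair relative to high-spin adds 189 kJ/mol, giving -257 kJ/mol.
Thus E(LS) − E(HS) = -90 kJ/mol.

-90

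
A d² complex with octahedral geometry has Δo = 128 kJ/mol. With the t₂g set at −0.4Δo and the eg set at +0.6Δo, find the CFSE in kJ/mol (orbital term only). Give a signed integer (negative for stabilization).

The d² electrons fill as t₂g² eg⁰.
Orbital CFSE = 2(-0.4) + 0(0.6) = -0.8Δo = -0.8 × 128 = -102 kJ/mol.

-102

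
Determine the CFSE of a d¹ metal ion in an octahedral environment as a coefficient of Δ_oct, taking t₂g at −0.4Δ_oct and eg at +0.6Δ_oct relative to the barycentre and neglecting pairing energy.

Configuration: t₂g¹ eg⁰.
CFSE = 1(-0.4Δ_oct) + 0(0.6Δ_oct) = -0.4Δ_oct + 0.0Δ_oct = -0.4Δ_oct.

-0.4 Δ_oct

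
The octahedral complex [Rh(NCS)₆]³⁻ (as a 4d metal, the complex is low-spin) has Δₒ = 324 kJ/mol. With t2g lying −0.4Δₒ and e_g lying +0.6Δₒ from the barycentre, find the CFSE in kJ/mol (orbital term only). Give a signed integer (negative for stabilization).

-778

Each NCS⁻ contributes -1; 6 × (-1) = -6. With overall charge -3, Rh is in the +3 oxidation state.
Rh³⁺: group 9, so d-count = 9 − 3 = 6.
The d⁶ electrons fill as t2g^6 e_g^0.
CFSE(orbital) = 6×(-0.4Δₒ) + 0×(0.6Δₒ) = -2.4Δₒ; with Δₒ = 324 kJ/mol that is -778 kJ/mol.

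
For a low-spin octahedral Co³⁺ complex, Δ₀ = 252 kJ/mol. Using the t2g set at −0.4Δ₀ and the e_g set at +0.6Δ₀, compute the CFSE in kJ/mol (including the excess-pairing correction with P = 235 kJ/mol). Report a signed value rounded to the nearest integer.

-135

Co is in group 9, so Co³⁺ is d⁶ (9 − 3 = 6).
The d⁶ electrons fill as t2g^6 e_g^0.
CFSE(orbital) = 6×(-0.4Δ₀) + 0×(0.6Δ₀) = -2.4Δ₀; with Δ₀ = 252 kJ/mol that is -605 kJ/mol.
High-spin d⁶ would be t2g^4 e_g^2 with 1 pair; low-spin has 3, so 2 excess pairs cost +2P = +470 kJ/mol.
Combining: -605 + 470 = -135 kJ/mol.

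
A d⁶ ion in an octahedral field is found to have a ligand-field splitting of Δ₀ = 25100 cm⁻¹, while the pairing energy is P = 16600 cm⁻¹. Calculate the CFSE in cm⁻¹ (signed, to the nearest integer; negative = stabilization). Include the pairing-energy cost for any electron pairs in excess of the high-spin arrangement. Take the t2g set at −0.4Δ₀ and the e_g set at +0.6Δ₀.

-27040

Δ₀ > P, so pairing is preferred: the ground state is low-spin.
That gives t2g^6 e_g^0.
Orbital CFSE = -2.4Δ₀ = -2.4 × 25100 = -60240 cm⁻¹.
Excess pairs vs high-spin: 3 − 1 = 2; pairing cost = +33200 cm⁻¹.
Net CFSE = -60240 + 33200 = -27040 cm⁻¹.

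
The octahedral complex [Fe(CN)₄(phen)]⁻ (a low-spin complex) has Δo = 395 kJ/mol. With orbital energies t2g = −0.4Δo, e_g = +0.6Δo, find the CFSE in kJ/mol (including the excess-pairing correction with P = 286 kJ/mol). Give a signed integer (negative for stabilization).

Ligand charges: 4×(-1) from CN⁻ and 1×(+0) from phen sum to -4; with overall charge -1, Fe is +3.
Group 8 minus oxidation state +3 gives a d⁵ configuration for Fe³⁺.
Configuration: t2g^5 e_g^0.
The orbital stabilization is -2.0Δo = -2.0 × 395 = -790 kJ/mol.
Pairing penalty: 2 pairs vs 0 in the high-spin reference → 2 extra × P = 572 kJ/mol.
Combining: -790 + 572 = -218 kJ/mol.

-218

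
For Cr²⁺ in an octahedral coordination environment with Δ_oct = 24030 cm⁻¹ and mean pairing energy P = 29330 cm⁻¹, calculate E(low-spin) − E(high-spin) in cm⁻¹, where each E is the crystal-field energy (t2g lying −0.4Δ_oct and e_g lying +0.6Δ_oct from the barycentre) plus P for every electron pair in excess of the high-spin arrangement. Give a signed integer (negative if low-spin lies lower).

Cr²⁺: group 6, so d-count = 6 − 2 = 4.
High-spin d⁴ fills as t2g^3 e_g^1 with CFSE 3(−0.4) + 1(+0.6) = -0.6Δ_oct = -14418 cm⁻¹.
Low-spin: t2g^4 e_g^0, orbital CFSE = -1.6Δ_oct = -38448 cm⁻¹; plus 1 excess pair × P = +29330 cm⁻¹; total -9118 cm⁻¹.
Thus E(LS) − E(HS) = 5300 cm⁻¹.

5300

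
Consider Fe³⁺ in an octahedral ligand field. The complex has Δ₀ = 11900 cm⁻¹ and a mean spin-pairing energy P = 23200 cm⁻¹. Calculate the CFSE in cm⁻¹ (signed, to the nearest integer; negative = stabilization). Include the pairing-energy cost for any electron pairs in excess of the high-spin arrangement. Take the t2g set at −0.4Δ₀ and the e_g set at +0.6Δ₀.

Group 8 minus oxidation state +3 gives a d⁵ configuration for Fe³⁺.
Here Δ₀ < P (11900 < 23200), so the high-spin state is favoured.
That gives t2g^3 e_g^2.
Orbital CFSE = 0.0Δ₀ = 0.0 × 11900 = 0 cm⁻¹.
High-spin has no excess pairs, so no pairing correction applies.

0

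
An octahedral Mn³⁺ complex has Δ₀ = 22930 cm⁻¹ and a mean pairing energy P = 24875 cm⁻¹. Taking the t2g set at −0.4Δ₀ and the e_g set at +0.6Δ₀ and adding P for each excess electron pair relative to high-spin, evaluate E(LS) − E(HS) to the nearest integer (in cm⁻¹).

Group 7 minus oxidation state +3 gives a d⁴ configuration for Mn³⁺.
In the high-spin limit (t2g^3 e_g^1) the orbital term is -0.6Δ₀ = -13758 cm⁻¹, with no excess pairing.
Low-spin: t2g^4 e_g^0, orbital CFSE = -1.6Δ₀ = -36688 cm⁻¹; plus 1 excess pair × P = +24875 cm⁻¹; total -11813 cm⁻¹.
Thus E(LS) − E(HS) = 1945 cm⁻¹.

1945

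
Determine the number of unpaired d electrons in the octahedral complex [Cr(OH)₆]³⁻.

Each OH⁻ contributes -1; 6 × (-1) = -6. With overall charge -3, Cr is in the +3 oxidation state.
Group 6 minus oxidation state +3 gives a d³ configuration for Cr³⁺.
Configuration: t₂g³ eg⁰, giving 3 unpaired electrons.

3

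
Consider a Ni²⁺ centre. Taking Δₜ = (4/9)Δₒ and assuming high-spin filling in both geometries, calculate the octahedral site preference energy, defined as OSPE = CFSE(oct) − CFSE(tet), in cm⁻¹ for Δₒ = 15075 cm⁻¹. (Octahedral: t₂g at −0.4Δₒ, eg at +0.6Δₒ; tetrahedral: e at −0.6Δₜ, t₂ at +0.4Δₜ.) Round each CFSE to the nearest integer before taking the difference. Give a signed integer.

-12730

Ni²⁺: group 10, so d-count = 10 − 2 = 8.
In an octahedral site d⁸ (HS) is t2g^6 e_g^2, giving CFSE(oct) = -1.2Δₒ = -18090 cm⁻¹.
In a tetrahedral site the filling is e^4 t2^4: CFSE(tet) = -0.8Δₜ = -0.8 × (4/9)(15075) = -5360 cm⁻¹.
OSPE = CFSE(oct) − CFSE(tet) = -18090 − (-5360) = -12730 cm⁻¹.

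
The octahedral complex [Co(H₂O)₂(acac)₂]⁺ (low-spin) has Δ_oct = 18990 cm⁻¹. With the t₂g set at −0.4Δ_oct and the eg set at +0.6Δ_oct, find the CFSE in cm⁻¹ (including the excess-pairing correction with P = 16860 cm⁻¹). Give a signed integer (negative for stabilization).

Ligand charges: 2×(+0) from H₂O and 2×(-1) from acac⁻ sum to -2; with overall charge +1, Co is +3.
Group 9 minus oxidation state +3 gives a d⁶ configuration for Co³⁺.
Configuration: t₂g⁶ eg⁰.
CFSE(orbital) = 6×(-0.4Δ_oct) + 0×(0.6Δ_oct) = -2.4Δ_oct; with Δ_oct = 18990 cm⁻¹ that is -45576 cm⁻¹.
Pairing penalty: 3 pairs vs 1 in the high-spin reference → 2 extra × P = 33720 cm⁻¹.
Net CFSE = -45576 + 33720 = -11856 cm⁻¹.

-11856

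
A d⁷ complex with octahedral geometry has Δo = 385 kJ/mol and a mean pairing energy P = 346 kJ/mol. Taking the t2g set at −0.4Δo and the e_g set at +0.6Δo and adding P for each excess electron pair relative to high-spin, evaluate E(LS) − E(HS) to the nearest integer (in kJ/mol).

-39

High-spin: t2g^5 e_g^2, CFSE = -0.8Δo = -308 kJ/mol.
Low-spin: t2g^6 e_g^1, orbital CFSE = -1.8Δo = -693 kJ/mol; plus 1 excess pair × P = +346 kJ/mol; total -347 kJ/mol.
Thus E(LS) − E(HS) = -39 kJ/mol.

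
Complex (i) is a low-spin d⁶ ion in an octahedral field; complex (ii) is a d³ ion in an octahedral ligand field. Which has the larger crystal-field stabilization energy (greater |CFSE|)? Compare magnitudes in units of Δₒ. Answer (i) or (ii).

(i)

(i): t₂g⁶ eg⁰, CFSE = -2.4Δₒ.
(ii): t₂g³ eg⁰, CFSE = -1.2Δₒ.
So (i) has the larger |CFSE|.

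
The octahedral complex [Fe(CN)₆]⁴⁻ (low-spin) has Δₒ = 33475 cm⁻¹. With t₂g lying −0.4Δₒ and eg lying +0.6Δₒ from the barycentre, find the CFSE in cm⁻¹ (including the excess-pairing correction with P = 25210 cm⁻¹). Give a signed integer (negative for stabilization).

Each CN⁻ contributes -1; 6 × (-1) = -6. With overall charge -4, Fe is in the +2 oxidation state.
Fe²⁺: group 8, so d-count = 8 − 2 = 6.
Configuration: t₂g⁶ eg⁰.
Orbital CFSE = 6(-0.4) + 0(0.6) = -2.4Δₒ = -2.4 × 33475 = -80340 cm⁻¹.
Relative to high-spin t₂g⁴ eg² (1 paired), the low-spin configuration has 2 additional pairs, contributing +2 × 25210 = +50420 cm⁻¹.
Overall CFSE = -80340 + 50420 = -29920 cm⁻¹.

-29920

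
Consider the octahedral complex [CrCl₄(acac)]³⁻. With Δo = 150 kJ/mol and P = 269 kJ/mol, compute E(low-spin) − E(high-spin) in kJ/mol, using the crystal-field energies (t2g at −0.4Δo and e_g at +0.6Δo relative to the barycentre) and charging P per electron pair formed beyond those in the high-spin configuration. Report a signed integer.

Ligand charges: 4×(-1) from Cl⁻ and 1×(-1) from acac⁻ sum to -5; with overall charge -3, Cr is +2.
Cr sits in group 6; removing 2 electrons leaves Cr²⁺ with 6 − 2 = 4 d electrons.
High-spin: t2g^3 e_g^1, CFSE = -0.6Δo = -90 kJ/mol.
For low-spin the configuration is t2g^4 e_g^0: orbital energy -1.6 × 150 = -240 kJ/mol, and 1 additional pair relative to high-spin adds 269 kJ/mol, giving 29 kJ/mol.
E(LS) − E(HS) = 29 − (-90) = 119 kJ/mol.

119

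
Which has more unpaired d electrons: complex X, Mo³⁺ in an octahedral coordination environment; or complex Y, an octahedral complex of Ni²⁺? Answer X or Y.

X: Mo is in group 6, so Mo³⁺ is d³ (6 − 3 = 3); t2g^3 e_g^0 → 3 unpaired.
Y: Group 10 minus oxidation state +2 gives a d⁸ configuration for Ni²⁺; t₂g⁶ eg² → 2 unpaired.
So X has more unpaired electrons.

X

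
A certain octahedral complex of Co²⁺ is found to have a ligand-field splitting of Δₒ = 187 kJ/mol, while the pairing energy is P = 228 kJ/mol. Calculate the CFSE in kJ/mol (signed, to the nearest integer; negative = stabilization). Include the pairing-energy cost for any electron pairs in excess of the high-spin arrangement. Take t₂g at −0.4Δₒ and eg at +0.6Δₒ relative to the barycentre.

Group 9 minus oxidation state +2 gives a d⁷ configuration for Co²⁺.
Δₒ < P, so pairing is avoided: the ground state is high-spin.
Filling d⁷ accordingly: t₂g⁵ eg².
Orbital CFSE = -0.8Δₒ = -0.8 × 187 = -150 kJ/mol.
High-spin has no excess pairs, so no pairing correction applies.

-150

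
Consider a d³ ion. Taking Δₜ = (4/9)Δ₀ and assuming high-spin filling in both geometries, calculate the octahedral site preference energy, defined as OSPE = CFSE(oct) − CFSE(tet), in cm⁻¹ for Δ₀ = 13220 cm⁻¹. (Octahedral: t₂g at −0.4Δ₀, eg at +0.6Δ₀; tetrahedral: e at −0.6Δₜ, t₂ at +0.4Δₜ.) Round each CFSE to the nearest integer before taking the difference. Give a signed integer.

-11164

Octahedral (high-spin): t₂g³ eg⁰, CFSE = 3(−0.4) + 0(+0.6) = -1.2Δ₀ = -1.2 × 13220 = -15864 cm⁻¹.
In a tetrahedral site the filling is e² t₂¹: CFSE(tet) = -0.8Δₜ = -0.8 × (4/9)(13220) = -4700 cm⁻¹.
OSPE = CFSE(oct) − CFSE(tet) = -15864 − (-4700) = -11164 cm⁻¹.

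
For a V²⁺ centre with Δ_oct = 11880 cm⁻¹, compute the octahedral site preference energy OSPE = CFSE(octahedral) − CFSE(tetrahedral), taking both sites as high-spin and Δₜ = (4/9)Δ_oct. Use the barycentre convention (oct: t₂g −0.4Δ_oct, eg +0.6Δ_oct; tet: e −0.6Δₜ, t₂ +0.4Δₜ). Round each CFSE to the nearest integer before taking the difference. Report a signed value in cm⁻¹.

V sits in group 5; removing 2 electrons leaves V²⁺ with 5 − 2 = 3 d electrons.
Octahedral (high-spin): t2g^3 e_g^0, CFSE = 3(−0.4) + 0(+0.6) = -1.2Δ_oct = -1.2 × 11880 = -14256 cm⁻¹.
In a tetrahedral site the filling is e^2 t2^1: CFSE(tet) = -0.8Δₜ = -0.8 × (4/9)(11880) = -4224 cm⁻¹.
OSPE = -14256 − (-4224) = -10032 cm⁻¹.

-10032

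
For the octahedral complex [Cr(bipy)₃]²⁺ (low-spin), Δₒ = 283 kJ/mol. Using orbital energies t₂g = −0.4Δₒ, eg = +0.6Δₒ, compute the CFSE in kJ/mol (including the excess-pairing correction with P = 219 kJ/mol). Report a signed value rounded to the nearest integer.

-234

bipy is neutral, so the +2 overall charge sits on Cr: oxidation state +2.
Cr is in group 6, so Cr²⁺ is d⁴ (6 − 2 = 4).
Electron filling gives t₂g⁴ eg⁰.
The orbital stabilization is -1.6Δₒ = -1.6 × 283 = -453 kJ/mol.
Relative to high-spin t₂g³ eg¹ (0 paired), the low-spin configuration has 1 additional pair, contributing +1 × 219 = +219 kJ/mol.
Overall CFSE = -453 + 219 = -234 kJ/mol.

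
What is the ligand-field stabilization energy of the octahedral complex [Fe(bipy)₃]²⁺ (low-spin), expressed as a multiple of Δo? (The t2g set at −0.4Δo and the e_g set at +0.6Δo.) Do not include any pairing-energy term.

-2.4 Δo

bipy is neutral, so the +2 overall charge sits on Fe: oxidation state +2.
Group 8 minus oxidation state +2 gives a d⁶ configuration for Fe²⁺.
Configuration: t2g^6 e_g^0.
CFSE = 6(-0.4Δo) + 0(0.6Δo) = -2.4Δo + 0.0Δo = -2.4Δo.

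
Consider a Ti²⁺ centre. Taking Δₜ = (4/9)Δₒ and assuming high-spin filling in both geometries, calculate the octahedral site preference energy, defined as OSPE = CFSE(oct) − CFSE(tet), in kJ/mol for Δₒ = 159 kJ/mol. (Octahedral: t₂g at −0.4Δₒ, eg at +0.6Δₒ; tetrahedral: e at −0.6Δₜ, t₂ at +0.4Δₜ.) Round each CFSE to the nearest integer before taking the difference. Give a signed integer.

Ti is in group 4, so Ti²⁺ is d² (4 − 2 = 2).
Octahedral high-spin t₂g² eg⁰: CFSE = -0.8 × 159 = -127 kJ/mol.
In a tetrahedral site the filling is e² t₂⁰: CFSE(tet) = -1.2Δₜ = -1.2 × (4/9)(159) = -85 kJ/mol.
OSPE = CFSE(oct) − CFSE(tet) = -127 − (-85) = -42 kJ/mol.

-42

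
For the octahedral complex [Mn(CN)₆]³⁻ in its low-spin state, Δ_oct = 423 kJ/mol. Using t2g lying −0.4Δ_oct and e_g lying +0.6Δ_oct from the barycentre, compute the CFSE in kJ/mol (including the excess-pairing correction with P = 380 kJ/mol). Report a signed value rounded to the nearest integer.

-297

Each CN⁻ contributes -1; 6 × (-1) = -6. With overall charge -3, Mn is in the +3 oxidation state.
Mn³⁺: group 7, so d-count = 7 − 3 = 4.
Electron filling gives t2g^4 e_g^0.
CFSE(orbital) = 4×(-0.4Δ_oct) + 0×(0.6Δ_oct) = -1.6Δ_oct; with Δ_oct = 423 kJ/mol that is -677 kJ/mol.
High-spin d⁴ would be t2g^3 e_g^1 with 0 pairs; low-spin has 1, so 1 excess pair costs +1P = +380 kJ/mol.
Net CFSE = -677 + 380 = -297 kJ/mol.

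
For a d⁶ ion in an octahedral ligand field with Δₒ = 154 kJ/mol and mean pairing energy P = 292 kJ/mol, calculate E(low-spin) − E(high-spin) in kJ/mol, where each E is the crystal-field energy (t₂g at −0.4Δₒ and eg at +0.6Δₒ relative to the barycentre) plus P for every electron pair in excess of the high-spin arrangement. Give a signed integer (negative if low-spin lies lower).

276

In the high-spin limit (t₂g⁴ eg²) the orbital term is -0.4Δₒ = -62 kJ/mol, with no excess pairing.
Low-spin t₂g⁶ eg⁰ gives -2.4Δₒ = -370 kJ/mol, but forming 2 extra pairs costs 2P = 584 kJ/mol, so E(LS) = -370 + 584 = 214 kJ/mol.
Thus E(LS) − E(HS) = 276 kJ/mol.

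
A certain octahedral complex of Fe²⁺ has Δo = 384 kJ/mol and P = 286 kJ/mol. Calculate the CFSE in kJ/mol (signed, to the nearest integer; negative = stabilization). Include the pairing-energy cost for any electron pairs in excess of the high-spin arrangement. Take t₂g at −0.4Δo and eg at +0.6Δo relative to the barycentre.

-350

Group 8 minus oxidation state +2 gives a d⁶ configuration for Fe²⁺.
Δo > P, so pairing is preferred: the ground state is low-spin.
Configuration: t₂g⁶ eg⁰.
Orbital CFSE = -2.4Δo = -2.4 × 384 = -922 kJ/mol.
Excess pairs vs high-spin: 3 − 1 = 2; pairing cost = +572 kJ/mol.
Net CFSE = -922 + 572 = -350 kJ/mol.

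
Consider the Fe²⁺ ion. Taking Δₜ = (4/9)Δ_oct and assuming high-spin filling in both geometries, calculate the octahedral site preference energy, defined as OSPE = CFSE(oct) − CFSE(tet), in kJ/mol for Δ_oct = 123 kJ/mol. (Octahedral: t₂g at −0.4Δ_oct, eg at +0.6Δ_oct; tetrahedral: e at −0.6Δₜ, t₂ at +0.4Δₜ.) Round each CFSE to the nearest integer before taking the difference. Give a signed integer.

Fe is in group 8, so Fe²⁺ is d⁶ (8 − 2 = 6).
Octahedral high-spin t₂g⁴ eg²: CFSE = -0.4 × 123 = -49 kJ/mol.
Tetrahedral: e³ t₂³, CFSE = 3(−0.6) + 3(+0.4) = -0.6Δₜ = -0.6 × (4/9) × 123 = -33 kJ/mol.
OSPE = -49 − (-33) = -16 kJ/mol.

-16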